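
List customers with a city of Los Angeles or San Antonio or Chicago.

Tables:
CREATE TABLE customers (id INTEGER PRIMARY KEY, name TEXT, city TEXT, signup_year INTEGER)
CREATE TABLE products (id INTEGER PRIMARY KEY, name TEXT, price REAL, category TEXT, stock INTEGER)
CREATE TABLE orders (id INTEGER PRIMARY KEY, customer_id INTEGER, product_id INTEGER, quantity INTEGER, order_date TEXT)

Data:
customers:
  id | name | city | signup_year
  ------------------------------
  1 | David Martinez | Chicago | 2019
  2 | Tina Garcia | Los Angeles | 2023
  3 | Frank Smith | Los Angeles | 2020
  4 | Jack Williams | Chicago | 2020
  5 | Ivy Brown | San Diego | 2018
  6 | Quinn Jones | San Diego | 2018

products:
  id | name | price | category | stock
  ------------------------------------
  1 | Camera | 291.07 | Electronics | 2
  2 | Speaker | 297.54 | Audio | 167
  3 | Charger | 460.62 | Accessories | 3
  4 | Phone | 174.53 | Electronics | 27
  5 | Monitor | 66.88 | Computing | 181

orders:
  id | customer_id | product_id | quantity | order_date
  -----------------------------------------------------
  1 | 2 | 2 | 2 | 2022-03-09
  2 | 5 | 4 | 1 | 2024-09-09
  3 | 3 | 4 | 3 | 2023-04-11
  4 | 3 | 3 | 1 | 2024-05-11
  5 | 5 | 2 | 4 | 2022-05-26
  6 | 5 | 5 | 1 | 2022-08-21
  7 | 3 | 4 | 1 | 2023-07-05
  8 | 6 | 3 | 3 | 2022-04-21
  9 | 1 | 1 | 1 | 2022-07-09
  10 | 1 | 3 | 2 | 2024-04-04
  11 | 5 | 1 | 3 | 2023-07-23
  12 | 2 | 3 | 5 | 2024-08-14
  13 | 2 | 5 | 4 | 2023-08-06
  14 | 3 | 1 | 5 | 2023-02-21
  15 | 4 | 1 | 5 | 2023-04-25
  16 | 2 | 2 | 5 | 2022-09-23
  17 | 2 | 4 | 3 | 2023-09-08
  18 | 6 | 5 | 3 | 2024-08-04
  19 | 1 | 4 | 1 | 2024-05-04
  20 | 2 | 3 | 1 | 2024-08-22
SELECT name, city FROM customers WHERE city IN ('Los Angeles', 'San Antonio', 'Chicago')

Execution result:
name | city
David Martinez | Chicago
Tina Garcia | Los Angeles
Frank Smith | Los Angeles
Jack Williams | Chicago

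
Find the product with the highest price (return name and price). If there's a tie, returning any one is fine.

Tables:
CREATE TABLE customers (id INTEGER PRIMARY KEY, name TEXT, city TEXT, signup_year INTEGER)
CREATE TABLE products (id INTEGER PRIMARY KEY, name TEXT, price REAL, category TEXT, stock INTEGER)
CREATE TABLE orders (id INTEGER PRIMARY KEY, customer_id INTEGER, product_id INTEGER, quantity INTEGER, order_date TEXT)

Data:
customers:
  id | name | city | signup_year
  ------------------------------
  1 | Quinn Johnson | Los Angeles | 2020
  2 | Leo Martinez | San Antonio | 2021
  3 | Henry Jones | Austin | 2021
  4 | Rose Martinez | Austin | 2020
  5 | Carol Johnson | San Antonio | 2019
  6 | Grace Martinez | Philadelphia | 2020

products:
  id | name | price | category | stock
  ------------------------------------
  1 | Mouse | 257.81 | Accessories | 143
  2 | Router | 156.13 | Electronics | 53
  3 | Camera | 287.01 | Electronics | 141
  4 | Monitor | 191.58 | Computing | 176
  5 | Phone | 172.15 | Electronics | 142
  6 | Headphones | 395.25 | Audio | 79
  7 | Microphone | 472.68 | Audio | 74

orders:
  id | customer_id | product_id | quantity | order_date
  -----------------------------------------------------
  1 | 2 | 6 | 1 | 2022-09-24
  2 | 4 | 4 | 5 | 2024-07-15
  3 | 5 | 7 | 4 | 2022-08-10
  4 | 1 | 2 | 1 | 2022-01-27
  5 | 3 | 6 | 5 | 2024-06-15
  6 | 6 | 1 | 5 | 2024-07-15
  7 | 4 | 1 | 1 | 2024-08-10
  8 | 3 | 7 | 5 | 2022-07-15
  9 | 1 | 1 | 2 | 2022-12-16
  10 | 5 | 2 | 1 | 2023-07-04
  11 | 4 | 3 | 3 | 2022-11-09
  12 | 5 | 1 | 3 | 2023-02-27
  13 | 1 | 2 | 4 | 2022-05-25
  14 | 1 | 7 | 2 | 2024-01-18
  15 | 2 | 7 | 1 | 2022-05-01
SELECT name, price FROM products ORDER BY price DESC LIMIT 1

Execution result:
name | price
Microphone | 472.68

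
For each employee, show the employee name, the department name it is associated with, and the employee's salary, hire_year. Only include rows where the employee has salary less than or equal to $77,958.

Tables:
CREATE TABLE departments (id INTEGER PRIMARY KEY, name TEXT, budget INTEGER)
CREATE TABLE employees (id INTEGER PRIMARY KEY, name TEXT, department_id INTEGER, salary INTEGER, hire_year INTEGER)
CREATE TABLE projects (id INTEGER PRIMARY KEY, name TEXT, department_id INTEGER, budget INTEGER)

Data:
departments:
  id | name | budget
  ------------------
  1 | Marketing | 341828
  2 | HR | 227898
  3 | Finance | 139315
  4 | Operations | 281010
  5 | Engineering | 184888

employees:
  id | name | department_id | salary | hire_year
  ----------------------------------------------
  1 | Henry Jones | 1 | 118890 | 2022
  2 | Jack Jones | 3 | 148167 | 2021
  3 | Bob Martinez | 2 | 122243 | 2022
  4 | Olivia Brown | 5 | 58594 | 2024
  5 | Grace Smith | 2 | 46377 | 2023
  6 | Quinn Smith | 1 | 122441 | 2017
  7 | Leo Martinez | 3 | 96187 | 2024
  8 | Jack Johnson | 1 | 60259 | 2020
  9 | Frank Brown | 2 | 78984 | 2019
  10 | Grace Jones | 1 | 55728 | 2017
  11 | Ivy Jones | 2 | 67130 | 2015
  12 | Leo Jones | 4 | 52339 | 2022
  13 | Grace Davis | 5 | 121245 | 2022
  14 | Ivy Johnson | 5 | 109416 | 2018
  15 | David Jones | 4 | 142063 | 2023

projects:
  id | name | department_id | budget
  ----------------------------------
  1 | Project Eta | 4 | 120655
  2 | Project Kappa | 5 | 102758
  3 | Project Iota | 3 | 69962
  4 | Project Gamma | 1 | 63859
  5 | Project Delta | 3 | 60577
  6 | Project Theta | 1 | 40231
SELECT c.name, p.name AS department, c.salary, c.hire_year FROM employees c JOIN departments p ON c.department_id = p.id WHERE c.salary <= 77958

Execution result:
name | department | salary | hire_year
Olivia Brown | Engineering | 58594 | 2024
Grace Smith | HR | 46377 | 2023
Jack Johnson | Marketing | 60259 | 2020
Grace Jones | Marketing | 55728 | 2017
Ivy Jones | HR | 67130 | 2015
Leo Jones | Operations | 52339 | 2022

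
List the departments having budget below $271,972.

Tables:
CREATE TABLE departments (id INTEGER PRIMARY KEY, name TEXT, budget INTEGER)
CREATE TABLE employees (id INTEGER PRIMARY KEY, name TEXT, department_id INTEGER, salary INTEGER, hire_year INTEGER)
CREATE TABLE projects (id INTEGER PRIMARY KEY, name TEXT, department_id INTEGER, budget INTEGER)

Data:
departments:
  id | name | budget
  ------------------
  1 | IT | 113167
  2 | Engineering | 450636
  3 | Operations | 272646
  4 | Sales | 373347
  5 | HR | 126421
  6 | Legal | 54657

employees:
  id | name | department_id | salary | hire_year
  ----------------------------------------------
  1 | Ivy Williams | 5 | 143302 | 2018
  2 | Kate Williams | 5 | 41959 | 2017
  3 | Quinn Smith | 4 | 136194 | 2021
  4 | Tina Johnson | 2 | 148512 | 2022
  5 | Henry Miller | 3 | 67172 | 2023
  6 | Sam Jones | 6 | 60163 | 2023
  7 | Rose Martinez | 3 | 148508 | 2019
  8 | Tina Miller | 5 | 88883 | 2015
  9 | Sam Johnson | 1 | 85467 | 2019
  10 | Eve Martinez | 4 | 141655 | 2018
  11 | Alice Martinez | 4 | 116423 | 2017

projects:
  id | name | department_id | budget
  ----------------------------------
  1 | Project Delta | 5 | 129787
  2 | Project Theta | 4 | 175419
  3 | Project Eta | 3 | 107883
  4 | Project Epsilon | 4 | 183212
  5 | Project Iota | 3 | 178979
SELECT name, budget FROM departments WHERE budget < 271972

Execution result:
name | budget
IT | 113167
HR | 126421
Legal | 54657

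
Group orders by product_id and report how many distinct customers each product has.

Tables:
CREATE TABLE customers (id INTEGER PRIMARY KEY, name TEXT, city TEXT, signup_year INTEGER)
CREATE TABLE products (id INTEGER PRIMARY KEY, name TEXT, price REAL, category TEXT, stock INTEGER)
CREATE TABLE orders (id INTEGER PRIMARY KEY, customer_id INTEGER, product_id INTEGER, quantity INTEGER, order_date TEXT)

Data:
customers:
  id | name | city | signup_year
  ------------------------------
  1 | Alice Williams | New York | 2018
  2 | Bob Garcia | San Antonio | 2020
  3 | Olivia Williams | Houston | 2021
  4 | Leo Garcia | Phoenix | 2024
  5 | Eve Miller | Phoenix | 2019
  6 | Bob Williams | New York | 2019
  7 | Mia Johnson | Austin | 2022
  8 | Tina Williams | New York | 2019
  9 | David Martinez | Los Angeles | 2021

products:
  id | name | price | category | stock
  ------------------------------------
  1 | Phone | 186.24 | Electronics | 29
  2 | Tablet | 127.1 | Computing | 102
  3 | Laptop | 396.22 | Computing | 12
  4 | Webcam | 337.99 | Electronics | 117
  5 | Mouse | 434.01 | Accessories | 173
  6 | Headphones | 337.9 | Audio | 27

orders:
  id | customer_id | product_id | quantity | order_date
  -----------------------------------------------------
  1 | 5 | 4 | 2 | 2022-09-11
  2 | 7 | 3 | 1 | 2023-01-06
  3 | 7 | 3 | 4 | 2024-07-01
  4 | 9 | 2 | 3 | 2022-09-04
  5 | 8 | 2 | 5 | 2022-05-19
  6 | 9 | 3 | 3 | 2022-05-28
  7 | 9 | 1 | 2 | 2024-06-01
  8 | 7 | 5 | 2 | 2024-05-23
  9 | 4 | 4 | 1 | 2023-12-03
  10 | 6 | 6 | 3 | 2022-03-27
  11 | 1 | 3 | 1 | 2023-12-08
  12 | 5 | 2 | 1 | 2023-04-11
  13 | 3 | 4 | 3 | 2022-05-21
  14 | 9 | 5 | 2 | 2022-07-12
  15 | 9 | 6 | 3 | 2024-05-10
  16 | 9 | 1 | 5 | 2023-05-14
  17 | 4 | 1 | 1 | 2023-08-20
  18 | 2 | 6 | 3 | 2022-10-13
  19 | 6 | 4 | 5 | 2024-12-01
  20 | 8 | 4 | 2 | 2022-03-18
SELECT product_id, COUNT(DISTINCT customer_id) AS distinct_customer_count FROM orders GROUP BY product_id

Execution result:
product_id | distinct_customer_count
1 | 2
2 | 3
3 | 3
4 | 5
5 | 2
6 | 3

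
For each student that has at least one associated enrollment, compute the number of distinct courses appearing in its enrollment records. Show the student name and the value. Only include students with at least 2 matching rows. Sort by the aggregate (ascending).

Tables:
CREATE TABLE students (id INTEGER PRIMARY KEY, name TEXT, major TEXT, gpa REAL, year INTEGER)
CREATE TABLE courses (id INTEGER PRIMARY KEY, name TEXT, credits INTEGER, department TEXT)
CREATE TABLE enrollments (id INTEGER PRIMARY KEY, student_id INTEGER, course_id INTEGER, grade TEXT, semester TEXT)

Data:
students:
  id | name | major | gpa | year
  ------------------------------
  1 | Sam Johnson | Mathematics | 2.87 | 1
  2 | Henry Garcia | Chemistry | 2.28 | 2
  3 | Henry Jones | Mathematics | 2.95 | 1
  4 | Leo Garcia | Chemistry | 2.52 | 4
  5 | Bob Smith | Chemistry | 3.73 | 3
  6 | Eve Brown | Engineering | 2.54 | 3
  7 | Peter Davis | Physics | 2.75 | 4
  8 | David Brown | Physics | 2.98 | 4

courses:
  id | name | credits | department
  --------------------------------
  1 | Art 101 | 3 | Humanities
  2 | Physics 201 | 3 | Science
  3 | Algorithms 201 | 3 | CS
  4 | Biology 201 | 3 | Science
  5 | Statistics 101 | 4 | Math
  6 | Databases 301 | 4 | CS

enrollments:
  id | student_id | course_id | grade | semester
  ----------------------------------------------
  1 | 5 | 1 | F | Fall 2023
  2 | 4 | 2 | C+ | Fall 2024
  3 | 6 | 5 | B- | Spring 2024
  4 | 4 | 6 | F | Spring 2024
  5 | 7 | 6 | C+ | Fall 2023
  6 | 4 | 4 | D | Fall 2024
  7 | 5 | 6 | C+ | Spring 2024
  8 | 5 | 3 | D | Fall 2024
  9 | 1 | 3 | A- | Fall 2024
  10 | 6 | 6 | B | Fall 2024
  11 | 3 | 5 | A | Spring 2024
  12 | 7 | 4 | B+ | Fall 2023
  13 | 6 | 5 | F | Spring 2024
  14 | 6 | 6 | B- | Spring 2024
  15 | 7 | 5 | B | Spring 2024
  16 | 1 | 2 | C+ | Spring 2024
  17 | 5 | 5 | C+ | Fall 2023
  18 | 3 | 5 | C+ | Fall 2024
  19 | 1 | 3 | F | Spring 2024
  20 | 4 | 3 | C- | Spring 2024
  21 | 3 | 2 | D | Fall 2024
SELECT p.name, COUNT(DISTINCT c.course_id) AS distinct_course_count FROM enrollments c JOIN students p ON c.student_id = p.id GROUP BY p.id, p.name HAVING COUNT(*) >= 2 ORDER BY distinct_course_count ASC

Execution result:
name | distinct_course_count
Sam Johnson | 2
Henry Jones | 2
Eve Brown | 2
Peter Davis | 3
Leo Garcia | 4
Bob Smith | 4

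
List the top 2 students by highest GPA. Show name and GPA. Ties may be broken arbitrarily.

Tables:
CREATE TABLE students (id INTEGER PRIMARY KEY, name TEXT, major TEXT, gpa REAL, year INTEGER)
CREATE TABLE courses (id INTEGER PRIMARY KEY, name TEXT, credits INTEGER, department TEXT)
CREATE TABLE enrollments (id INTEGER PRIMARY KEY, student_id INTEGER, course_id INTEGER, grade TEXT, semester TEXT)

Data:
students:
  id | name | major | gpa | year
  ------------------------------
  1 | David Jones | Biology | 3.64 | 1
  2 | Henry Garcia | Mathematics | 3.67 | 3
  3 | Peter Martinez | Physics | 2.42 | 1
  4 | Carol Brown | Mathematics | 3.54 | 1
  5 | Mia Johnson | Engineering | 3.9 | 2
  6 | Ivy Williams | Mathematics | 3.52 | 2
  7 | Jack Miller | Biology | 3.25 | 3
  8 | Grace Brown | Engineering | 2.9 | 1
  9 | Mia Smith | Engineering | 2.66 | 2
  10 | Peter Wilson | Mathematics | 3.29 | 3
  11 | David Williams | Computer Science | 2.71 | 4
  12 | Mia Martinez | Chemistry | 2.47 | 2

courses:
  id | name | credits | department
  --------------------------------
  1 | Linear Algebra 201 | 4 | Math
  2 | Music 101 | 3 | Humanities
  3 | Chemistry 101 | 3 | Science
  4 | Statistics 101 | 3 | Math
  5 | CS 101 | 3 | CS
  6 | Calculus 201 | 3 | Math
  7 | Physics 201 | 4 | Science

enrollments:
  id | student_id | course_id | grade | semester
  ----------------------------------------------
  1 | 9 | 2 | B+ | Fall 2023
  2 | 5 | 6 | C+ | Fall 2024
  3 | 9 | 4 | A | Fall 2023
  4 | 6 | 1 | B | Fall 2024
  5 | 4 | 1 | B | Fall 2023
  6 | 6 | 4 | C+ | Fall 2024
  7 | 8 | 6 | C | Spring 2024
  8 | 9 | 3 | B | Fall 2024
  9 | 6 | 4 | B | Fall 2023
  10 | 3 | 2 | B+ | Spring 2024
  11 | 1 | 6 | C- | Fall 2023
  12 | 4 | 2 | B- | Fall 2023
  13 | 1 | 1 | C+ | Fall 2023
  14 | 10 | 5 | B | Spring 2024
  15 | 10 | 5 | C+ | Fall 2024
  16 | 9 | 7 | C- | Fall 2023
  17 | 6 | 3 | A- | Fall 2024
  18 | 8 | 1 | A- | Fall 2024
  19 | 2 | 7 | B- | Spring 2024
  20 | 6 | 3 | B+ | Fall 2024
SELECT name, gpa FROM students ORDER BY gpa DESC LIMIT 2

Execution result:
name | gpa
Mia Johnson | 3.90
Henry Garcia | 3.67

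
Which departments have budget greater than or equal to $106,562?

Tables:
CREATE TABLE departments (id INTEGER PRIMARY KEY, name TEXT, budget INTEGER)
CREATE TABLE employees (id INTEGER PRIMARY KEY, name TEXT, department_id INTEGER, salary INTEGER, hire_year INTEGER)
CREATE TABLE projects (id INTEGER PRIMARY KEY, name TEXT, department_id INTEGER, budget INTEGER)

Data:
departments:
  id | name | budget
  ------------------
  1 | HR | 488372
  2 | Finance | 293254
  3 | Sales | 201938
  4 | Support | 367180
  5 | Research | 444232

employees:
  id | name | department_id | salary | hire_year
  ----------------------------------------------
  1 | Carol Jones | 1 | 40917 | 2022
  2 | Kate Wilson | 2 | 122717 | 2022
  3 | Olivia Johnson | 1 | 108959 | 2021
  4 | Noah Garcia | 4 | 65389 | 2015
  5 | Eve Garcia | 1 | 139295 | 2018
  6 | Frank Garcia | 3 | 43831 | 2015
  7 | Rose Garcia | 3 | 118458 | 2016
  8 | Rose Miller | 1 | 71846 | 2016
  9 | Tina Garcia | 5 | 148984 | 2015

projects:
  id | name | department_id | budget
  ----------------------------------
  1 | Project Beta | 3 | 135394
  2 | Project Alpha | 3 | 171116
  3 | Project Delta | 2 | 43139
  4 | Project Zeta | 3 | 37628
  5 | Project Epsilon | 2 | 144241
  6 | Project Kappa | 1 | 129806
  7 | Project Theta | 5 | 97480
SELECT name, budget FROM departments WHERE budget >= 106562

Execution result:
name | budget
HR | 488372
Finance | 293254
Sales | 201938
Support | 367180
Research | 444232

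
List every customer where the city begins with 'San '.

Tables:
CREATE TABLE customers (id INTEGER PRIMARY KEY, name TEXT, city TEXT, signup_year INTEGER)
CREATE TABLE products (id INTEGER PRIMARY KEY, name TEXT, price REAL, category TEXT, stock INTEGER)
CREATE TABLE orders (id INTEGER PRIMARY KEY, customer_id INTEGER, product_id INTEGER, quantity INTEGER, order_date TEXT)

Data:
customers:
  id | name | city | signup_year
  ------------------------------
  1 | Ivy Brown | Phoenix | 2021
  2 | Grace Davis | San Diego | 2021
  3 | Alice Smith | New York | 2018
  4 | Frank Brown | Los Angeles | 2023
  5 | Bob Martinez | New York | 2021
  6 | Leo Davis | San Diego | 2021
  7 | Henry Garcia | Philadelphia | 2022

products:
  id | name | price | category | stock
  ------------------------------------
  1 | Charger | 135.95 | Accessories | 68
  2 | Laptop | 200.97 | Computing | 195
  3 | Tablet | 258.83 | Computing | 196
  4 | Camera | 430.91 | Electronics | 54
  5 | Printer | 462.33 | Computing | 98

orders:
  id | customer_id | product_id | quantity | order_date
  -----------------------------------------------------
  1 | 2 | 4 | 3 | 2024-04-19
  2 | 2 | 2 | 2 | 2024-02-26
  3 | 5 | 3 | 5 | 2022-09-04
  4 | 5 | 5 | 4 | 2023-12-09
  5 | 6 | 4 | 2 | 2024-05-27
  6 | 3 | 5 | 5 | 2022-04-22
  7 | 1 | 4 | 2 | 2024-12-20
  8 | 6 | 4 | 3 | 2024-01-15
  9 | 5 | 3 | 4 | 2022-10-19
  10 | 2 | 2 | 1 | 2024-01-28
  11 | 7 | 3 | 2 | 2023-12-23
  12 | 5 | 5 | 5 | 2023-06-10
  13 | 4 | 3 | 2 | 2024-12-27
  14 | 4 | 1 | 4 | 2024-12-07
SELECT name, city FROM customers WHERE city LIKE 'San %'

Execution result:
name | city
Grace Davis | San Diego
Leo Davis | San Diego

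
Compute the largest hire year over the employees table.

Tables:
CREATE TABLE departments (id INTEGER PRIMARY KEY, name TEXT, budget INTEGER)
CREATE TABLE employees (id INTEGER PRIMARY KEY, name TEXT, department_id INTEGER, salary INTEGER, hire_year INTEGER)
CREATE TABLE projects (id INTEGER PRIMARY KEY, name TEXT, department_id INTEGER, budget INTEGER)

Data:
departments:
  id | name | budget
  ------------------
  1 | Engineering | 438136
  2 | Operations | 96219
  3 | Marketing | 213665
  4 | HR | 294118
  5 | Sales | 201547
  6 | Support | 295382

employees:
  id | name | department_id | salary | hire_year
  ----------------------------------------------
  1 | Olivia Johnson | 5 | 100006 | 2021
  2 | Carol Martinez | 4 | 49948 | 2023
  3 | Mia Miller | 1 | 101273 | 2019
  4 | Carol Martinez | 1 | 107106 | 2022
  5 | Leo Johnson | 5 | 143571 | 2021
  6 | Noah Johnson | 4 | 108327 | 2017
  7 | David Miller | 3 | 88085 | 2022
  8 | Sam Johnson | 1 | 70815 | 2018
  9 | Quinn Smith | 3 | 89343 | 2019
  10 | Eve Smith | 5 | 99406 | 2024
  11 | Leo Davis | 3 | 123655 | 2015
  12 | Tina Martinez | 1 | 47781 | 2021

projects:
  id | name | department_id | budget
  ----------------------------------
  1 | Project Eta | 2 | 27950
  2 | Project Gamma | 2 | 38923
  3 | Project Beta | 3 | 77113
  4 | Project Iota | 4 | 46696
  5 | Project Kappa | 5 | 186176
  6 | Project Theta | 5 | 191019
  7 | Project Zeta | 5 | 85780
SELECT MAX(hire_year) FROM employees

Execution result:
2024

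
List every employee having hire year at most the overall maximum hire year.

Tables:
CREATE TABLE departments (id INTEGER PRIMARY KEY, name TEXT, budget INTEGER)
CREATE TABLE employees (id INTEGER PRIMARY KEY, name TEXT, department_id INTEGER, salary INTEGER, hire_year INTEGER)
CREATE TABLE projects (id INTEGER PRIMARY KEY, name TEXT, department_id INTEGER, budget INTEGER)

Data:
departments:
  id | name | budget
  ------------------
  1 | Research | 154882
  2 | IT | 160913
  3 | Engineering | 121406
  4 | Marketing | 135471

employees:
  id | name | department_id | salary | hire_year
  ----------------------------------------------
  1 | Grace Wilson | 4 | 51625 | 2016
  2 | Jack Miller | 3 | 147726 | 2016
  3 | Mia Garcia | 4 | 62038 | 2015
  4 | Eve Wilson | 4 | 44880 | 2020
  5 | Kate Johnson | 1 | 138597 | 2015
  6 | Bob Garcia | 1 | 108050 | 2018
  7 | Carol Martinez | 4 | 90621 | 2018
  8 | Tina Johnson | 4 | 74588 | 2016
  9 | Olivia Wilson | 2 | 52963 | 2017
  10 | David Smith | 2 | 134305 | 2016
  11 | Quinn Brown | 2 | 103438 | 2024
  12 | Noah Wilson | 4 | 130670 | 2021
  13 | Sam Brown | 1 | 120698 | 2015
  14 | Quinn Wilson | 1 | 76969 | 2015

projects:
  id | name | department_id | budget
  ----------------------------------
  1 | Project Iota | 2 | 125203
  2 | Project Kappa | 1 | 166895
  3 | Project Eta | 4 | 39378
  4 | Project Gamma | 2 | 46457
SELECT name, hire_year FROM employees WHERE hire_year <= (SELECT MAX(hire_year) FROM employees)

Execution result:
name | hire_year
Grace Wilson | 2016
Jack Miller | 2016
Mia Garcia | 2015
Eve Wilson | 2020
Kate Johnson | 2015
Bob Garcia | 2018
Carol Martinez | 2018
Tina Johnson | 2016
Olivia Wilson | 2017
David Smith | 2016
Quinn Brown | 2024
Noah Wilson | 2021
Sam Brown | 2015
Quinn Wilson | 2015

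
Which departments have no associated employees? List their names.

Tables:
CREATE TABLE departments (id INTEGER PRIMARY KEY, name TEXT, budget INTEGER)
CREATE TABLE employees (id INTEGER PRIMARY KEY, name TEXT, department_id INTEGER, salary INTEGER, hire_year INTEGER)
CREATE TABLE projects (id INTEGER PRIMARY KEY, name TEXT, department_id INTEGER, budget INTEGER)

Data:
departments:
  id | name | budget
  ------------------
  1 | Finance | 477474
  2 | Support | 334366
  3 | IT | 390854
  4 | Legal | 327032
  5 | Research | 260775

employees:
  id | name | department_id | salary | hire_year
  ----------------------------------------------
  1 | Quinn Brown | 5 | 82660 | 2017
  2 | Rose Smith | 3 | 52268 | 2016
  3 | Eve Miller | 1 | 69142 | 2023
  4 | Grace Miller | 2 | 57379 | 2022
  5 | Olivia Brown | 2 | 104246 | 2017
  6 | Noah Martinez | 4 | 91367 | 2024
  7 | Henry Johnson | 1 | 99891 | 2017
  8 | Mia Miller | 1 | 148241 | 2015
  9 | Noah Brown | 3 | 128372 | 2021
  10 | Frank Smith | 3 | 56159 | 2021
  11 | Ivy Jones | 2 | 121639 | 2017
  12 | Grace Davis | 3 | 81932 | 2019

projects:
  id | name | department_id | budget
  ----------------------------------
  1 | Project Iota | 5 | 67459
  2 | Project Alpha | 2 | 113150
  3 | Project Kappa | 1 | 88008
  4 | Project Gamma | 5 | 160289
SELECT p.name FROM departments p LEFT JOIN employees c ON c.department_id = p.id WHERE c.id IS NULL

Execution result:
(no rows)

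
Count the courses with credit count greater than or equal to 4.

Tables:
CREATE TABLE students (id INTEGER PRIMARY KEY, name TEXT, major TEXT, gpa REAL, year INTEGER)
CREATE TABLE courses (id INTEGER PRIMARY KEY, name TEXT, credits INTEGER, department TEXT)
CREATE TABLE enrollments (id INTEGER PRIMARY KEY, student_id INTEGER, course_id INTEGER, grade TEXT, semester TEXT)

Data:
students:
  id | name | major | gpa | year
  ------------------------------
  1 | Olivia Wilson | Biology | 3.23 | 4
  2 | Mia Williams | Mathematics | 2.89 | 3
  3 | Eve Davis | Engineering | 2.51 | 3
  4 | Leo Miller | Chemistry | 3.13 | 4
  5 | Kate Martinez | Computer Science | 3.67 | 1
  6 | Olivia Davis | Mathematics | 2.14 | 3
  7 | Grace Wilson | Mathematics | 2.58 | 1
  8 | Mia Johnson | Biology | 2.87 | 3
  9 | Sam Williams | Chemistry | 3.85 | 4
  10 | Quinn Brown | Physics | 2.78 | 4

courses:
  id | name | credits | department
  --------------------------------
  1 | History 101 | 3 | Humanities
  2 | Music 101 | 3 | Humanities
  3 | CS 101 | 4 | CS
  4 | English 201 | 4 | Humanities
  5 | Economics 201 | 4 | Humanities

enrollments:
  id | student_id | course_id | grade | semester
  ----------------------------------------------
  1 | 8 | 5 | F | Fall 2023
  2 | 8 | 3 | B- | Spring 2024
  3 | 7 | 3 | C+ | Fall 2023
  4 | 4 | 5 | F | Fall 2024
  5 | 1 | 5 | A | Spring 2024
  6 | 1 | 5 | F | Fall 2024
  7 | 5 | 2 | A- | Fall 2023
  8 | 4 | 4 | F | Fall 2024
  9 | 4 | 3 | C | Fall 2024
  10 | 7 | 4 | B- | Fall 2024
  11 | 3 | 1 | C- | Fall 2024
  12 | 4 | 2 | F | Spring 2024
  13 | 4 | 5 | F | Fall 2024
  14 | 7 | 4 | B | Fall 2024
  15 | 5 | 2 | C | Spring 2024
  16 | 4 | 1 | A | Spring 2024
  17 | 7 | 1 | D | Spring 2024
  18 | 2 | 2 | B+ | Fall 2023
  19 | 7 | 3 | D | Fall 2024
SELECT COUNT(*) FROM courses WHERE credits >= 4

Execution result:
3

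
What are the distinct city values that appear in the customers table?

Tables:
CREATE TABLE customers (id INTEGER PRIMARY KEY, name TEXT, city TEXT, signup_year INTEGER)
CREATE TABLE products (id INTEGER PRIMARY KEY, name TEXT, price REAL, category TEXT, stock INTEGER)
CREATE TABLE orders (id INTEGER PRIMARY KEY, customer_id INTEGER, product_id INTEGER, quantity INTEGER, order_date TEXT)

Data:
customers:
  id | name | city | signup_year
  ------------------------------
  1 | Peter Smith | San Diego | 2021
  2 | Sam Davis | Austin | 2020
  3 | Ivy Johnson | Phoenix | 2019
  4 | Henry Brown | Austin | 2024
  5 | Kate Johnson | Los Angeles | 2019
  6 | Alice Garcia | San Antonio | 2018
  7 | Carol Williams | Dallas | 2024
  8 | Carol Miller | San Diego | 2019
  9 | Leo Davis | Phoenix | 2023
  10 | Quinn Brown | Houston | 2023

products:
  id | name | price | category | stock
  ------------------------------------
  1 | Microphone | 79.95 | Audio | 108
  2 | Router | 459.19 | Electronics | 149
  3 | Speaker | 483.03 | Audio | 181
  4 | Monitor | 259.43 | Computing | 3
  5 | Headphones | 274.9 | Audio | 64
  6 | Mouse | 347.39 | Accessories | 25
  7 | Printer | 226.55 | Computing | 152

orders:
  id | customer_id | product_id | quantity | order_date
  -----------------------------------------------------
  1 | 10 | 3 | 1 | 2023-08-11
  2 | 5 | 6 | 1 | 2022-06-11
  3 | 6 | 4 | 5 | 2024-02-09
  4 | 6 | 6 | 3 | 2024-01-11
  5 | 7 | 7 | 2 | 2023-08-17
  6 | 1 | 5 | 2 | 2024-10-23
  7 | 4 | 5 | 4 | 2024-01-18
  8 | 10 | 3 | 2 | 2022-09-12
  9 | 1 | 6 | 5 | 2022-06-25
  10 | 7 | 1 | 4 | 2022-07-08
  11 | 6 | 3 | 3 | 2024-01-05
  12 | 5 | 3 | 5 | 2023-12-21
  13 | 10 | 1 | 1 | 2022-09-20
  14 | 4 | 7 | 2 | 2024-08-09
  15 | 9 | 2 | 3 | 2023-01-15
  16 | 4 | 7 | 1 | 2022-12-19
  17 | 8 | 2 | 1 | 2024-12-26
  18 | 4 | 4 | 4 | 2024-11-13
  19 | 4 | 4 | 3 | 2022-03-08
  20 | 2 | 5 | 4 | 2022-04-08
SELECT DISTINCT city FROM customers

Execution result:
city
San Diego
Austin
Phoenix
Los Angeles
San Antonio
Dallas
Houston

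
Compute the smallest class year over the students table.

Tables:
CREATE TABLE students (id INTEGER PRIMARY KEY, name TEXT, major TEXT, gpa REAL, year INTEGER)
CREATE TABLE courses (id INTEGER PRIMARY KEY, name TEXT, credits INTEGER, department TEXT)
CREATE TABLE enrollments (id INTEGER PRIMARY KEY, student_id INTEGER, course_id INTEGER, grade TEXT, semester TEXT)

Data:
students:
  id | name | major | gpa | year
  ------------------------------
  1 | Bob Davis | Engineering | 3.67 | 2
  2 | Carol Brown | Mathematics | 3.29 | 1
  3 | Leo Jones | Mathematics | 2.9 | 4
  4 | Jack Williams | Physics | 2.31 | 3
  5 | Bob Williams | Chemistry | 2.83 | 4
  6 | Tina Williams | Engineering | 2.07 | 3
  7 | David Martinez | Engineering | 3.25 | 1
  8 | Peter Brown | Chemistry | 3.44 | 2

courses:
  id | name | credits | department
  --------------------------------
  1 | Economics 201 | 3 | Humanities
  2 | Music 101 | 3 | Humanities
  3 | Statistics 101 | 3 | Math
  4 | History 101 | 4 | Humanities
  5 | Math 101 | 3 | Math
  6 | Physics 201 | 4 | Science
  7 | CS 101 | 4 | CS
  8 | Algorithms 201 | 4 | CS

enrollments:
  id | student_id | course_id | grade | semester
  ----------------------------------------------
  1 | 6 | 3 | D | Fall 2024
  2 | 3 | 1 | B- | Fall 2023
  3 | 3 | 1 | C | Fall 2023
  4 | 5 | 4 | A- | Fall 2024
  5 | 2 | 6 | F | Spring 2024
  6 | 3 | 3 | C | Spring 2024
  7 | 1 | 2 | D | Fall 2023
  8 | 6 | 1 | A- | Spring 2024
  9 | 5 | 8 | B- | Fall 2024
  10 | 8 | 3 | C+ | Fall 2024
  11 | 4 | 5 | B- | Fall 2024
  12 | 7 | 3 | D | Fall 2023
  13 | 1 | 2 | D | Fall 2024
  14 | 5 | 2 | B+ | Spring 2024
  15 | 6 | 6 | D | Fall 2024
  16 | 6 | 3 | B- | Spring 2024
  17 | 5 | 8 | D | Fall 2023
SELECT MIN(year) FROM students

Execution result:
1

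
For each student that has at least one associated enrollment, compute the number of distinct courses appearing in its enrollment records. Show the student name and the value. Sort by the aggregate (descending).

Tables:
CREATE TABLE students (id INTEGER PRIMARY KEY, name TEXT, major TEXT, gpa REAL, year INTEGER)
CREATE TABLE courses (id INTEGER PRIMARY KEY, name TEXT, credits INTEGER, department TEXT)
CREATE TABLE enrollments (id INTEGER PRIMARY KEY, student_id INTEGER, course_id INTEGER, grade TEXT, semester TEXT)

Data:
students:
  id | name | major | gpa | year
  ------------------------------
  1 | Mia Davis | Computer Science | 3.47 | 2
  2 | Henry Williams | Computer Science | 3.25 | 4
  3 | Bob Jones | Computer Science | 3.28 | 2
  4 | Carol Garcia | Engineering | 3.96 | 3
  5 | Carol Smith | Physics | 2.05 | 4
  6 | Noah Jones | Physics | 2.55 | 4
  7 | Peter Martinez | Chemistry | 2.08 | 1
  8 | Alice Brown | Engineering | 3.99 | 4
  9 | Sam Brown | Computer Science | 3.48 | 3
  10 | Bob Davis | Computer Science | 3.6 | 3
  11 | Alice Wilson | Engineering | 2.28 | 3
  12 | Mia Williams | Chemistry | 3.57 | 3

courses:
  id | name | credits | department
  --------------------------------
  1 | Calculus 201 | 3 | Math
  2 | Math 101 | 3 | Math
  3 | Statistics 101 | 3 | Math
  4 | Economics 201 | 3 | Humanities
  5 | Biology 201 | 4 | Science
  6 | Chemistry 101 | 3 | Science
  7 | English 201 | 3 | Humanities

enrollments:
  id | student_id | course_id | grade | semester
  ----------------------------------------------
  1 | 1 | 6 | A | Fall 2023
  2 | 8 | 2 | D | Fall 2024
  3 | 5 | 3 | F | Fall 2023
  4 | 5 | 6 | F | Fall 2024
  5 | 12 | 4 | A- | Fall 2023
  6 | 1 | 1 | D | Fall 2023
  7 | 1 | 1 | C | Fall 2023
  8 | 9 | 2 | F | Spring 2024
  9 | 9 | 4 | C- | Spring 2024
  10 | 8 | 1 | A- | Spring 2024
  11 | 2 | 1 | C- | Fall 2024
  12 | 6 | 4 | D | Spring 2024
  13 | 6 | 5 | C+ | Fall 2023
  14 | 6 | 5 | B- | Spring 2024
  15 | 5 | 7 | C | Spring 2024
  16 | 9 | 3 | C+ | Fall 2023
SELECT p.name, COUNT(DISTINCT c.course_id) AS distinct_course_count FROM enrollments c JOIN students p ON c.student_id = p.id GROUP BY p.id, p.name ORDER BY distinct_course_count DESC

Execution result:
name | distinct_course_count
Carol Smith | 3
Sam Brown | 3
Mia Davis | 2
Noah Jones | 2
Alice Brown | 2
Henry Williams | 1
Mia Williams | 1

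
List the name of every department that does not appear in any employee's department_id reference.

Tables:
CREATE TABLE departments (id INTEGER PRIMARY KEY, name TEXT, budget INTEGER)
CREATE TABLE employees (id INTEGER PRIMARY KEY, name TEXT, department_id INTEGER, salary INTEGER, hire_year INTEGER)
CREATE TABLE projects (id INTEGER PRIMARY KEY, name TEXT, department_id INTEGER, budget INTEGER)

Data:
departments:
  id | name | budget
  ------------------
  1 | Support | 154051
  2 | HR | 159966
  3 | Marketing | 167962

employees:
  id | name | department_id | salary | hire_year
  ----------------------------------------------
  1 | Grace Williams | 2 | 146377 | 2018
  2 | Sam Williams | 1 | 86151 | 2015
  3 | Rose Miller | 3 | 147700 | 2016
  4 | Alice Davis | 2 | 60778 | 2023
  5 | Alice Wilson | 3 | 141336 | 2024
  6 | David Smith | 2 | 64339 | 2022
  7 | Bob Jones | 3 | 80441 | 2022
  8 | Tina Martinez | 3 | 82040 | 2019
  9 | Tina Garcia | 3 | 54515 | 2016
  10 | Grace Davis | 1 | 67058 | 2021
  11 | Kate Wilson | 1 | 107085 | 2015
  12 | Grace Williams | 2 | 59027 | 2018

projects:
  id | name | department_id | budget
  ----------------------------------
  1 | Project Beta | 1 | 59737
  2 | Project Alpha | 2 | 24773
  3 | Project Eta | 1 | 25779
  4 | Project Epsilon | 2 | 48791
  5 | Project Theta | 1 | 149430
SELECT p.name FROM departments p LEFT JOIN employees c ON c.department_id = p.id WHERE c.id IS NULL

Execution result:
(no rows)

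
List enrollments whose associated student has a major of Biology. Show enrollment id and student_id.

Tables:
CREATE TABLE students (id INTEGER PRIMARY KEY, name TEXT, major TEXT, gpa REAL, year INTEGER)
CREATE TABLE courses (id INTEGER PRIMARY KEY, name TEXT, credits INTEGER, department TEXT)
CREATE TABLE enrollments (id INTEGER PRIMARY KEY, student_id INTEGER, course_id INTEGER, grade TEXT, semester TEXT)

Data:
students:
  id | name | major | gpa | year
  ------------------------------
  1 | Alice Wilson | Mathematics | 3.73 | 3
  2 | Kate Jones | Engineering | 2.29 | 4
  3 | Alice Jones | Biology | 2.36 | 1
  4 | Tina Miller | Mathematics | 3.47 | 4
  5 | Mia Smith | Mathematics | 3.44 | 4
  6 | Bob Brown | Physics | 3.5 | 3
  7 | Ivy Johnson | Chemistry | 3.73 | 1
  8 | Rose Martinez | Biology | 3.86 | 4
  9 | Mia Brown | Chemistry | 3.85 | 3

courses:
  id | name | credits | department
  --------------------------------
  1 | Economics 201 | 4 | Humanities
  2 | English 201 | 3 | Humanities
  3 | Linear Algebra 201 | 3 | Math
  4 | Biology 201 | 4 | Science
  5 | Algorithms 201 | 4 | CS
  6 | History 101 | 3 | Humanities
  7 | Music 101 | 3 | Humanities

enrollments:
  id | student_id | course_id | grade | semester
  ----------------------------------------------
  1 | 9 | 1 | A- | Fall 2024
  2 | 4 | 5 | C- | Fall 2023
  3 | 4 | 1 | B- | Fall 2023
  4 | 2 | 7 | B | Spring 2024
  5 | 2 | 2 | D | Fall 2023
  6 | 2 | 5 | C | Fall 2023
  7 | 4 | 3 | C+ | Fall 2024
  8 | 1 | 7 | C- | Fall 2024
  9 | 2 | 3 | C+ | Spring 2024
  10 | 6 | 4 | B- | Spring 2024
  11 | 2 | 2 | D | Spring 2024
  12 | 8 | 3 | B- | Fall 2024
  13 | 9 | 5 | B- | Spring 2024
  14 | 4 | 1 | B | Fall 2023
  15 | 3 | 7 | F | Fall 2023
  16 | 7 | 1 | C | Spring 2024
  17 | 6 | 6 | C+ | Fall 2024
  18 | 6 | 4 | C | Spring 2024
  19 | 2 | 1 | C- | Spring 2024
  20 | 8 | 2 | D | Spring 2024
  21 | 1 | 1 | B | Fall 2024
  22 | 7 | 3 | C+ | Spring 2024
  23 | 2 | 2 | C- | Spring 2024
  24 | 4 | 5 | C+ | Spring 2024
SELECT id, student_id FROM enrollments WHERE student_id IN (SELECT id FROM students WHERE major = 'Biology')

Execution result:
id | student_id
12 | 8
15 | 3
20 | 8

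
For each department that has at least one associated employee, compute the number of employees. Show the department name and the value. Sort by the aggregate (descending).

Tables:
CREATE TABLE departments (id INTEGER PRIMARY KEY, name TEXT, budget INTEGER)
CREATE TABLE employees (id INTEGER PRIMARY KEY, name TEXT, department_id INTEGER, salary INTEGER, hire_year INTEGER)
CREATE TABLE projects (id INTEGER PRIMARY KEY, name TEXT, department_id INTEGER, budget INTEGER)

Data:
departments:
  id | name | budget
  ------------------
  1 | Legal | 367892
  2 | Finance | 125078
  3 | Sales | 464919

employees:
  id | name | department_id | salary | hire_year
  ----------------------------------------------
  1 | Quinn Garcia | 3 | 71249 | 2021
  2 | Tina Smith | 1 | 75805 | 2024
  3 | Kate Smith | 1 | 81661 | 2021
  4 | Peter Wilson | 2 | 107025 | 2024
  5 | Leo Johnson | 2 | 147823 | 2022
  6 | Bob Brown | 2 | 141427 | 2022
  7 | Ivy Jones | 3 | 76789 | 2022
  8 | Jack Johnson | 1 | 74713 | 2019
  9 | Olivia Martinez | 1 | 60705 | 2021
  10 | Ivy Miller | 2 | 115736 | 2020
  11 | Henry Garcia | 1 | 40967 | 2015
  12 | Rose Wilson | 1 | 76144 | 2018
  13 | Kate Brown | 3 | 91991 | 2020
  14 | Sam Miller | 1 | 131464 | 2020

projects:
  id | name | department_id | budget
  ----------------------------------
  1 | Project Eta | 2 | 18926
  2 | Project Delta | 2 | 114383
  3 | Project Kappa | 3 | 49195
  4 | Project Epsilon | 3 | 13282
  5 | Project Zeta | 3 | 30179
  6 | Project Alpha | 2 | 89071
SELECT p.name, COUNT(*) AS n FROM employees c JOIN departments p ON c.department_id = p.id GROUP BY p.id, p.name ORDER BY n DESC

Execution result:
name | n
Legal | 7
Finance | 4
Sales | 3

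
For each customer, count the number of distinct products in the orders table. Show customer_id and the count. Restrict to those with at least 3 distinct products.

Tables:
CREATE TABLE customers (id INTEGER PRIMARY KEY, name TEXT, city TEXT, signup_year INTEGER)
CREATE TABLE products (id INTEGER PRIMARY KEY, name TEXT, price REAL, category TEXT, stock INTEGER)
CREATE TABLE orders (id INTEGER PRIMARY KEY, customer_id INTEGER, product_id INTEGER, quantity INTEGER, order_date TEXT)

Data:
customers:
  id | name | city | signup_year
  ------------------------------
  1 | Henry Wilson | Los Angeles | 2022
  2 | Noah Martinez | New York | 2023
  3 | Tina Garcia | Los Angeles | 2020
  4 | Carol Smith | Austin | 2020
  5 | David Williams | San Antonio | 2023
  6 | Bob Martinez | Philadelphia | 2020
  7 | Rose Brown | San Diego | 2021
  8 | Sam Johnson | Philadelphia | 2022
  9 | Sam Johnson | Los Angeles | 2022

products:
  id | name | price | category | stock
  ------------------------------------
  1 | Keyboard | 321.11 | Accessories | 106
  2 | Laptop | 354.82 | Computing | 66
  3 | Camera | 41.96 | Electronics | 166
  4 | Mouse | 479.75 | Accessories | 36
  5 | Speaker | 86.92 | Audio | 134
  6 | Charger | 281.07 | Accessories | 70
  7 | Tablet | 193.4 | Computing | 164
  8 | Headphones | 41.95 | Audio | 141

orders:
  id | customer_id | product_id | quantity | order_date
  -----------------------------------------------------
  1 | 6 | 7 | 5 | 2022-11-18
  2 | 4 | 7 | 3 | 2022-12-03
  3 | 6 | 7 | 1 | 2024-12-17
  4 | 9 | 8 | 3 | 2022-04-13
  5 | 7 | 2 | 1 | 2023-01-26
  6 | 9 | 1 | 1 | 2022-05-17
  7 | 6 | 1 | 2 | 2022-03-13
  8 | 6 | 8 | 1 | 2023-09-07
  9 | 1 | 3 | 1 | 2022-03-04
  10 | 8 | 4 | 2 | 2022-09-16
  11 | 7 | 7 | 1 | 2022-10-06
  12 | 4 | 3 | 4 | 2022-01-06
SELECT customer_id, COUNT(DISTINCT product_id) AS distinct_product_count FROM orders GROUP BY customer_id HAVING COUNT(DISTINCT product_id) >= 3

Execution result:
customer_id | distinct_product_count
6 | 3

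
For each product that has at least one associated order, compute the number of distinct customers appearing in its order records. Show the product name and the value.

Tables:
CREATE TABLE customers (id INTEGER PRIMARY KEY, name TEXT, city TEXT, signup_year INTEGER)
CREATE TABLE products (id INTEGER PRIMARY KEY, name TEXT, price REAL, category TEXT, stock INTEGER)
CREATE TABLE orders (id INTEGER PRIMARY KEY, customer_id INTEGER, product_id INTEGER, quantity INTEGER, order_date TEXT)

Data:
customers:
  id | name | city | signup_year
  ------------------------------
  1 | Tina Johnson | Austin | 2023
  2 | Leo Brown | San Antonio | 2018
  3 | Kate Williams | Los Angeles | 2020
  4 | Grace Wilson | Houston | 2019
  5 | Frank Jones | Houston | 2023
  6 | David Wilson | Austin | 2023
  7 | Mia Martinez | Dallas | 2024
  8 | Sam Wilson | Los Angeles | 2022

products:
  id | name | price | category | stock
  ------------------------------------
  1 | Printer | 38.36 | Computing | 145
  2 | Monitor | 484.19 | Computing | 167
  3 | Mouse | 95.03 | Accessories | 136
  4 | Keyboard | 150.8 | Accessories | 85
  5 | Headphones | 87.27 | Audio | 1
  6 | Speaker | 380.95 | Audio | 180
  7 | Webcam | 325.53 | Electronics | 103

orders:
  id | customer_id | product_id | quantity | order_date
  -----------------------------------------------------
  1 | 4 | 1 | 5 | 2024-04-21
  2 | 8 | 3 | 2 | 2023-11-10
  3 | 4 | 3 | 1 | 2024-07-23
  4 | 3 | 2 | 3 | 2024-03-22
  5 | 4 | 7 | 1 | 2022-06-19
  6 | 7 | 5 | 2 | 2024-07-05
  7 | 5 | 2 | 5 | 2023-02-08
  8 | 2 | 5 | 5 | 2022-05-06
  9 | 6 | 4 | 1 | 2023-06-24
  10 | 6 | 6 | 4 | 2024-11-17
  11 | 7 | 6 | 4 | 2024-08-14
SELECT p.name, COUNT(DISTINCT c.customer_id) AS distinct_customer_count FROM orders c JOIN products p ON c.product_id = p.id GROUP BY p.id, p.name

Execution result:
name | distinct_customer_count
Printer | 1
Monitor | 2
Mouse | 2
Keyboard | 1
Headphones | 2
Speaker | 2
Webcam | 1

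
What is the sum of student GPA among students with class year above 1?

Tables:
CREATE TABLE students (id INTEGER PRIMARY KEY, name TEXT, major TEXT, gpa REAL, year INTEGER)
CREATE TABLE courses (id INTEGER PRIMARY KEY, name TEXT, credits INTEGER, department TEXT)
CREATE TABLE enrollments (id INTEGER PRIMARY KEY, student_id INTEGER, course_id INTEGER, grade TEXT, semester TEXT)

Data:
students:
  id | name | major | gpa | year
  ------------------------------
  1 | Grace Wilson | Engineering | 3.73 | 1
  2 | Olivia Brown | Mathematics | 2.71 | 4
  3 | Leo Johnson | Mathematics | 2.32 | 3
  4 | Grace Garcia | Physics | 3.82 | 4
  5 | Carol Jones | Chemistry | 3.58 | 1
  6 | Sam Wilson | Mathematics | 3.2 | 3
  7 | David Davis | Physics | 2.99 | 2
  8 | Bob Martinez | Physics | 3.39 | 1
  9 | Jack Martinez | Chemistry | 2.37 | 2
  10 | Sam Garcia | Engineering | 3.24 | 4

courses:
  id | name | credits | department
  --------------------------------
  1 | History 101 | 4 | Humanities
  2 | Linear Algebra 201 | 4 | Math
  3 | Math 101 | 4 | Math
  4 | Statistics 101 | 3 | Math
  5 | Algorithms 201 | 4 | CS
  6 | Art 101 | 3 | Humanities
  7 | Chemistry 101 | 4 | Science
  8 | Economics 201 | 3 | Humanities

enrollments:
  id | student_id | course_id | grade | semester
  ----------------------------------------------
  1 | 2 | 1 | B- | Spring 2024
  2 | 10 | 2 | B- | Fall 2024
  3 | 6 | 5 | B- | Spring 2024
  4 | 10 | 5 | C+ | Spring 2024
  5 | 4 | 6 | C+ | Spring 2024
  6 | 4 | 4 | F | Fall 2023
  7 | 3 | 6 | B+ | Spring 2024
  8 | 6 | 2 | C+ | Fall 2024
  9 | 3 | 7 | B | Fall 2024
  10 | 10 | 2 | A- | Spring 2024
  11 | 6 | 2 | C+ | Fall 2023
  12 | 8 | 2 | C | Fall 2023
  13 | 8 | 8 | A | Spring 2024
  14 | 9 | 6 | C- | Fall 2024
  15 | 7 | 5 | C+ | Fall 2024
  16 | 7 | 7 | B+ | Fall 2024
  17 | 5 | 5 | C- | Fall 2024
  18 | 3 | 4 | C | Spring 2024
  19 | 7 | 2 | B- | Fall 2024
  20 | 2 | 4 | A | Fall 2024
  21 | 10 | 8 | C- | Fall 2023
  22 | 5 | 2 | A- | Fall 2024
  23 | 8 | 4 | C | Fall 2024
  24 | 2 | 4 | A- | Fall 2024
SELECT SUM(gpa) FROM students WHERE year > 1

Execution result:
20.65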